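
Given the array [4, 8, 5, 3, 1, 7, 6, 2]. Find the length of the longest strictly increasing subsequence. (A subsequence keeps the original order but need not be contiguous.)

Let dp[i] be the length of the longest such subsequence ending at index i:
i:     1 2 3 4 5 6 7 8
a[i]:  4 8 5 3 1 7 6 2
dp:    1 2 2 1 1 3 3 2
Maximum dp value is 3.

3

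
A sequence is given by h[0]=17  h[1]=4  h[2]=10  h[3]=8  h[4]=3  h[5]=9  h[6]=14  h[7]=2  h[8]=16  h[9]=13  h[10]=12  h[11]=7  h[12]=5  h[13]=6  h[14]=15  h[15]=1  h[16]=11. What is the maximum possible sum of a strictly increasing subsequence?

Let S[i] be the best sum of a strictly increasing subsequence ending at i:
i:      0  1  2  3  4  5  6  7  8  9 10 11 12 13 14 15 16
h[i]:  17  4 10  8  3  9 14  2 16 13 12  7  5  6 15  1 11
S:     17  4 14 12  3 21 35  2 51 34 33 11  9 15 50  1 32
Maximum is 51 (e.g. 4 + 8 + 9 + 14 + 16).

51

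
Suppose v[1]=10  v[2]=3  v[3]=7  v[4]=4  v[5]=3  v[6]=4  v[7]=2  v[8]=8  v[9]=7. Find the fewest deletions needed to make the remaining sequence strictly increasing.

6

Fewest deletions = n − (longest strictly increasing subsequence).
Patience tails:
10 → extends → [10]
3 → replaces 10 → [3]
7 → extends → [3, 7]
4 → replaces 7 → [3, 4]
3 → already a tail → [3, 4]
4 → already a tail → [3, 4]
2 → replaces 3 → [2, 4]
8 → extends → [2, 4, 8]
7 → replaces 8 → [2, 4, 7]
Longest strictly increasing subsequence has length 3, so deletions = 9 − 3 = 6.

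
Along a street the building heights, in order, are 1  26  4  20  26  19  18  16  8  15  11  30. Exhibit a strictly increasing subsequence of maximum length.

Patience tails give the LIS length; then backtrack through the dp parents:
1 → extends → [1]
26 → extends → [1, 26]
4 → replaces 26 → [1, 4]
20 → extends → [1, 4, 20]
26 → extends → [1, 4, 20, 26]
19 → replaces 20 → [1, 4, 19, 26]
18 → replaces 19 → [1, 4, 18, 26]
16 → replaces 18 → [1, 4, 16, 26]
8 → replaces 16 → [1, 4, 8, 26]
15 → replaces 26 → [1, 4, 8, 15]
11 → replaces 15 → [1, 4, 8, 11]
30 → extends → [1, 4, 8, 11, 30]
Length 5; one witness is 1, 4, 20, 26, 30.

1, 4, 20, 26, 30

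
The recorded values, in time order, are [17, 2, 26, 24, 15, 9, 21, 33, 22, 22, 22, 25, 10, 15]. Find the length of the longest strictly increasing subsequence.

5

Track the smallest tail for each achievable length (strict):
17 → extends → [17]
2 → replaces 17 → [2]
26 → extends → [2, 26]
24 → replaces 26 → [2, 24]
15 → replaces 24 → [2, 15]
9 → replaces 15 → [2, 9]
21 → extends → [2, 9, 21]
33 → extends → [2, 9, 21, 33]
22 → replaces 33 → [2, 9, 21, 22]
22 → already a tail → [2, 9, 21, 22]
22 → already a tail → [2, 9, 21, 22]
25 → extends → [2, 9, 21, 22, 25]
10 → replaces 21 → [2, 9, 10, 22, 25]
15 → replaces 22 → [2, 9, 10, 15, 25]
Five tails, so the longest strictly increasing subsequence has length 5 (e.g. 2, 15, 21, 22, 25).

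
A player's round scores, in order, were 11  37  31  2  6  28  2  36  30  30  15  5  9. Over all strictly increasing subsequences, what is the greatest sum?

Let S[i] be the best sum of a strictly increasing subsequence ending at i:
i:      1  2  3  4  5  6  7  8  9 10 11 12 13
a[i]:  11 37 31  2  6 28  2 36 30 30 15  5  9
S:     11 48 42  2  8 39  2 78 69 69 26  7 17
Maximum is 78 (e.g. 11 + 31 + 36).

78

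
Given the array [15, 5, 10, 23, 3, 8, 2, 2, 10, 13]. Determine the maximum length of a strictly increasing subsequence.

4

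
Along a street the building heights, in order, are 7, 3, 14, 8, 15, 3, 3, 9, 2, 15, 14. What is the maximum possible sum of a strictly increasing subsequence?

Let S[i] be the best sum of a strictly increasing subsequence ending at i:
i:      1  2  3  4  5  6  7  8  9 10 11
a[i]:   7  3 14  8 15  3  3  9  2 15 14
S:      7  3 21 15 36  3  3 24  2 39 38
Maximum is 39 (e.g. 7 + 8 + 9 + 15).

39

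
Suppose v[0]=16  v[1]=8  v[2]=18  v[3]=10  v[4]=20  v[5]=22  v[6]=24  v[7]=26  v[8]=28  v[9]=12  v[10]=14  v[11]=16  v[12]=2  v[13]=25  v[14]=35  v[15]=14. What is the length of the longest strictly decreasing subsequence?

Let dp[i] be the longest strictly decreasing subsequence ending at i:
i:      0  1  2  3  4  5  6  7  8  9 10 11 12 13 14 15
v[i]:  16  8 18 10 20 22 24 26 28 12 14 16  2 25 35 14
dp:     1  2  1  2  1  1  1  1  1  2  2  2  3  2  1  3
Maximum is 3.

3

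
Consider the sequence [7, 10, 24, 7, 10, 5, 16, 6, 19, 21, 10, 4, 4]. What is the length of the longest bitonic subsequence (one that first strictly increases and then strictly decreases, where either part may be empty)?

inc[i] = longest strictly increasing subsequence ending at i; dec[i] = longest strictly decreasing subsequence starting at i:
i:      1  2  3  4  5  6  7  8  9 10 11 12 13
a[i]:   7 10 24  7 10  5 16  6 19 21 10  4  4
inc:    1  2  3  1  2  1  3  2  4  5  3  1  1
dec:    3  4  4  3  3  2  3  2  3  3  2  1  1
Best peak at i=10 (value 21): inc=5, dec=3, length 5+3−1 = 7.

7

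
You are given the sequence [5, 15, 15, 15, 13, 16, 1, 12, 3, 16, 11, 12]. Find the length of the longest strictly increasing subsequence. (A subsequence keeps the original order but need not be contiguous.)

4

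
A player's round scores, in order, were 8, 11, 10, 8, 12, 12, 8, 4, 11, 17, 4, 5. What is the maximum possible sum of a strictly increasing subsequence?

48

Let S[i] be the best sum of a strictly increasing subsequence ending at i:
i:      1  2  3  4  5  6  7  8  9 10 11 12
a[i]:   8 11 10  8 12 12  8  4 11 17  4  5
S:      8 19 18  8 31 31  8  4 29 48  4  9
Maximum is 48 (e.g. 8 + 11 + 12 + 17).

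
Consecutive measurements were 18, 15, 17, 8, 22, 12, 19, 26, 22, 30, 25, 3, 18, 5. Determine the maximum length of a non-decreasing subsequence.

Track the smallest tail for each achievable length (allowing ties):
18 → extends → [18]
15 → replaces 18 → [15]
17 → extends → [15, 17]
8 → replaces 15 → [8, 17]
22 → extends → [8, 17, 22]
12 → replaces 17 → [8, 12, 22]
19 → replaces 22 → [8, 12, 19]
26 → extends → [8, 12, 19, 26]
22 → replaces 26 → [8, 12, 19, 22]
30 → extends → [8, 12, 19, 22, 30]
25 → replaces 30 → [8, 12, 19, 22, 25]
3 → replaces 8 → [3, 12, 19, 22, 25]
18 → replaces 19 → [3, 12, 18, 22, 25]
5 → replaces 12 → [3, 5, 18, 22, 25]
Five tails, so the longest non-decreasing subsequence has length 5 (e.g. 15, 17, 22, 26, 30).

5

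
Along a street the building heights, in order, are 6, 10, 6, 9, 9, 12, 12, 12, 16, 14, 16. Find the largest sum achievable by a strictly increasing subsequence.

58

Let S[i] be the best sum of a strictly increasing subsequence ending at i:
i:      1  2  3  4  5  6  7  8  9 10 11
a[i]:   6 10  6  9  9 12 12 12 16 14 16
S:      6 16  6 15 15 28 28 28 44 42 58
Maximum is 58 (e.g. 6 + 10 + 12 + 14 + 16).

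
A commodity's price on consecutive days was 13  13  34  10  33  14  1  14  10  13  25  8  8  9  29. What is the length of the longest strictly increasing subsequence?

Let dp[i] be the length of the longest such subsequence ending at index i:
i:      1  2  3  4  5  6  7  8  9 10 11 12 13 14 15
a[i]:  13 13 34 10 33 14  1 14 10 13 25  8  8  9 29
dp:     1  1  2  1  2  2  1  2  2  3  4  2  2  3  5
Maximum dp value is 5.

5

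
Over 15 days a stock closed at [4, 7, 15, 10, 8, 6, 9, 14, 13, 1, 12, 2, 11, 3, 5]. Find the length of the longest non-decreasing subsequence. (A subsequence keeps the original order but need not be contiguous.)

5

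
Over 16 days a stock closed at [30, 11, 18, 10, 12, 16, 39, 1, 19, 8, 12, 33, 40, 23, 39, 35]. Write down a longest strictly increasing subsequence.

11, 12, 16, 19, 33, 40

Patience tails give the LIS length; then backtrack through the dp parents:
30 → extends → [30]
11 → replaces 30 → [11]
18 → extends → [11, 18]
10 → replaces 11 → [10, 18]
12 → replaces 18 → [10, 12]
16 → extends → [10, 12, 16]
39 → extends → [10, 12, 16, 39]
1 → replaces 10 → [1, 12, 16, 39]
19 → replaces 39 → [1, 12, 16, 19]
8 → replaces 12 → [1, 8, 16, 19]
12 → replaces 16 → [1, 8, 12, 19]
33 → extends → [1, 8, 12, 19, 33]
40 → extends → [1, 8, 12, 19, 33, 40]
23 → replaces 33 → [1, 8, 12, 19, 23, 40]
39 → replaces 40 → [1, 8, 12, 19, 23, 39]
35 → replaces 39 → [1, 8, 12, 19, 23, 35]
Length 6; one witness is 11, 12, 16, 19, 33, 40.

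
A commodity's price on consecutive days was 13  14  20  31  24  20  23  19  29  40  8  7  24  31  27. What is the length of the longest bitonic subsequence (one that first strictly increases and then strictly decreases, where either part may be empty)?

9

inc[i] = longest strictly increasing subsequence ending at i; dec[i] = longest strictly decreasing subsequence starting at i:
i:      1  2  3  4  5  6  7  8  9 10 11 12 13 14 15
a[i]:  13 14 20 31 24 20 23 19 29 40  8  7 24 31 27
inc:    1  2  3  4  4  3  4  3  5  6  1  1  5  6  6
dec:    3  3  4  6  5  4  4  3  3  3  2  1  1  2  1
Best peak at i=4 (value 31): inc=4, dec=6, length 4+6−1 = 9.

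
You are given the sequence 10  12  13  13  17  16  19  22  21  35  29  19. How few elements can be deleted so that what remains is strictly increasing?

Fewest deletions = n − (longest strictly increasing subsequence).
Patience tails:
10 → extends → [10]
12 → extends → [10, 12]
13 → extends → [10, 12, 13]
13 → already a tail → [10, 12, 13]
17 → extends → [10, 12, 13, 17]
16 → replaces 17 → [10, 12, 13, 16]
19 → extends → [10, 12, 13, 16, 19]
22 → extends → [10, 12, 13, 16, 19, 22]
21 → replaces 22 → [10, 12, 13, 16, 19, 21]
35 → extends → [10, 12, 13, 16, 19, 21, 35]
29 → replaces 35 → [10, 12, 13, 16, 19, 21, 29]
19 → already a tail → [10, 12, 13, 16, 19, 21, 29]
Longest strictly increasing subsequence has length 7, so deletions = 12 − 7 = 5.

5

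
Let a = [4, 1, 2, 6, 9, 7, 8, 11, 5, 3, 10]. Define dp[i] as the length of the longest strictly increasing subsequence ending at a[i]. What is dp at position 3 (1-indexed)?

dp[i] = 1 + max{dp[j] : j<i, a[j]<a[i]} (or 1 if no such j):
i:      1  2  3  4  5  6  7  8  9 10 11
a[i]:   4  1  2  6  9  7  8 11  5  3 10
dp:     1  1  2  3  4  4  5  6  3  3  6
At index 3 the value is 2.

2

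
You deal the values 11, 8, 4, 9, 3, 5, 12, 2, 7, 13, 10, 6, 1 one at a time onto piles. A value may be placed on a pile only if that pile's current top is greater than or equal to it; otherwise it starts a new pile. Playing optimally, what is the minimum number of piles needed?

4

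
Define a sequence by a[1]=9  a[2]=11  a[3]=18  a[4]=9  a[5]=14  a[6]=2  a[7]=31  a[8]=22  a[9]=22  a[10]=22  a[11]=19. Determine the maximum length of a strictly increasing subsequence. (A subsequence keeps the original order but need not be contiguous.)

4

Track the smallest tail for each achievable length (strict):
9 → extends → [9]
11 → extends → [9, 11]
18 → extends → [9, 11, 18]
9 → already a tail → [9, 11, 18]
14 → replaces 18 → [9, 11, 14]
2 → replaces 9 → [2, 11, 14]
31 → extends → [2, 11, 14, 31]
22 → replaces 31 → [2, 11, 14, 22]
22 → already a tail → [2, 11, 14, 22]
22 → already a tail → [2, 11, 14, 22]
19 → replaces 22 → [2, 11, 14, 19]
Four tails, so the longest strictly increasing subsequence has length 4 (e.g. 9, 11, 18, 31).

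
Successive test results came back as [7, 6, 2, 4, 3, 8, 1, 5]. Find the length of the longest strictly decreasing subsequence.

5

Negate each value so 'decreasing' becomes 'increasing', then run patience tails on the negated sequence:
-7 → extends → [-7]
-6 → extends → [-7, -6]
-2 → extends → [-7, -6, -2]
-4 → replaces -2 → [-7, -6, -4]
-3 → extends → [-7, -6, -4, -3]
-8 → replaces -7 → [-8, -6, -4, -3]
-1 → extends → [-8, -6, -4, -3, -1]
-5 → replaces -4 → [-8, -6, -5, -3, -1]
Five tails, so the longest strictly decreasing subsequence of the original has length 5.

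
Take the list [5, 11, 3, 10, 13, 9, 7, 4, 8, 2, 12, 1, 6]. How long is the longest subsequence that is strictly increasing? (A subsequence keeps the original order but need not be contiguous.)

4

Track the smallest tail for each achievable length (strict):
5 → extends → [5]
11 → extends → [5, 11]
3 → replaces 5 → [3, 11]
10 → replaces 11 → [3, 10]
13 → extends → [3, 10, 13]
9 → replaces 10 → [3, 9, 13]
7 → replaces 9 → [3, 7, 13]
4 → replaces 7 → [3, 4, 13]
8 → replaces 13 → [3, 4, 8]
2 → replaces 3 → [2, 4, 8]
12 → extends → [2, 4, 8, 12]
1 → replaces 2 → [1, 4, 8, 12]
6 → replaces 8 → [1, 4, 6, 12]
Four tails, so the longest strictly increasing subsequence has length 4 (e.g. 5, 7, 8, 12).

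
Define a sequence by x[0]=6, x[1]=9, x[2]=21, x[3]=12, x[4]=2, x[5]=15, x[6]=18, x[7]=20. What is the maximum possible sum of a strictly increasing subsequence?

80

Let S[i] be the best sum of a strictly increasing subsequence ending at i:
i:      0  1  2  3  4  5  6  7
x[i]:   6  9 21 12  2 15 18 20
S:      6 15 36 27  2 42 60 80
Maximum is 80 (e.g. 6 + 9 + 12 + 15 + 18 + 20).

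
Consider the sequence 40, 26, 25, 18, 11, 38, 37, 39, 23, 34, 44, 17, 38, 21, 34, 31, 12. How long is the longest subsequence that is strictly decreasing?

6

Negate each value so 'decreasing' becomes 'increasing', then run patience tails on the negated sequence:
-40 → extends → [-40]
-26 → extends → [-40, -26]
-25 → extends → [-40, -26, -25]
-18 → extends → [-40, -26, -25, -18]
-11 → extends → [-40, -26, -25, -18, -11]
-38 → replaces -26 → [-40, -38, -25, -18, -11]
-37 → replaces -25 → [-40, -38, -37, -18, -11]
-39 → replaces -38 → [-40, -39, -37, -18, -11]
-23 → replaces -18 → [-40, -39, -37, -23, -11]
-34 → replaces -23 → [-40, -39, -37, -34, -11]
-44 → replaces -40 → [-44, -39, -37, -34, -11]
-17 → replaces -11 → [-44, -39, -37, -34, -17]
-38 → replaces -37 → [-44, -39, -38, -34, -17]
-21 → replaces -17 → [-44, -39, -38, -34, -21]
-34 → already a tail → [-44, -39, -38, -34, -21]
-31 → replaces -21 → [-44, -39, -38, -34, -31]
-12 → extends → [-44, -39, -38, -34, -31, -12]
Six tails, so the longest strictly decreasing subsequence of the original has length 6.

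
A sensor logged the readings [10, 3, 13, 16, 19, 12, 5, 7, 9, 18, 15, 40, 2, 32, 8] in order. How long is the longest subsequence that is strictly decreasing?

Let dp[i] be the longest strictly decreasing subsequence ending at i:
i:      1  2  3  4  5  6  7  8  9 10 11 12 13 14 15
a[i]:  10  3 13 16 19 12  5  7  9 18 15 40  2 32  8
dp:     1  2  1  1  1  2  3  3  3  2  3  1  4  2  4
Maximum is 4.

4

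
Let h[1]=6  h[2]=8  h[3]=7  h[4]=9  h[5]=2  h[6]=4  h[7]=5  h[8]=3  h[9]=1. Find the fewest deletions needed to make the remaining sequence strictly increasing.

Fewest deletions = n − (longest strictly increasing subsequence).
i:     1 2 3 4 5 6 7 8 9
h[i]:  6 8 7 9 2 4 5 3 1
dp:    1 2 2 3 1 2 3 2 1
max dp = 3, so deletions = 9 − 3 = 6.

6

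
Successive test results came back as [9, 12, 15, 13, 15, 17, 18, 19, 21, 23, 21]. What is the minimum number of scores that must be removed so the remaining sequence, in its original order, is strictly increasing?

Fewest deletions = n − (longest strictly increasing subsequence).
i:      1  2  3  4  5  6  7  8  9 10 11
a[i]:   9 12 15 13 15 17 18 19 21 23 21
dp:     1  2  3  3  4  5  6  7  8  9  8
max dp = 9, so deletions = 11 − 9 = 2.

2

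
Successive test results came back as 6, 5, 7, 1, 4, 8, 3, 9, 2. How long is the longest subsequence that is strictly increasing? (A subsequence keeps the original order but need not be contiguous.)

4

Let dp[i] be the length of the longest such subsequence ending at index i:
i:     1 2 3 4 5 6 7 8 9
a[i]:  6 5 7 1 4 8 3 9 2
dp:    1 1 2 1 2 3 2 4 2
Maximum dp value is 4.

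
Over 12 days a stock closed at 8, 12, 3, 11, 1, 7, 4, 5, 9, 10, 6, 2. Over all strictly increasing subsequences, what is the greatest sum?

Let S[i] be the best sum of a strictly increasing subsequence ending at i:
i:      1  2  3  4  5  6  7  8  9 10 11 12
a[i]:   8 12  3 11  1  7  4  5  9 10  6  2
S:      8 20  3 19  1 10  7 12 21 31 18  3
Maximum is 31 (e.g. 3 + 4 + 5 + 9 + 10).

31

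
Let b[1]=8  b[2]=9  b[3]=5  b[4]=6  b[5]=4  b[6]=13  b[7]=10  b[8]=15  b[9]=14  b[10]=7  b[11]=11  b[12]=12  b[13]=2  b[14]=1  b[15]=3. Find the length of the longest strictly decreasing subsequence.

Negate each value so 'decreasing' becomes 'increasing', then run patience tails on the negated sequence:
-8 → extends → [-8]
-9 → replaces -8 → [-9]
-5 → extends → [-9, -5]
-6 → replaces -5 → [-9, -6]
-4 → extends → [-9, -6, -4]
-13 → replaces -9 → [-13, -6, -4]
-10 → replaces -6 → [-13, -10, -4]
-15 → replaces -13 → [-15, -10, -4]
-14 → replaces -10 → [-15, -14, -4]
-7 → replaces -4 → [-15, -14, -7]
-11 → replaces -7 → [-15, -14, -11]
-12 → replaces -11 → [-15, -14, -12]
-2 → extends → [-15, -14, -12, -2]
-1 → extends → [-15, -14, -12, -2, -1]
-3 → replaces -2 → [-15, -14, -12, -3, -1]
Five tails, so the longest strictly decreasing subsequence of the original has length 5.

5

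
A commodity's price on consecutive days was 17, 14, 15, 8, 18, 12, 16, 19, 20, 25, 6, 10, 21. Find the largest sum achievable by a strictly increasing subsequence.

111

Let S[i] be the best sum of a strictly increasing subsequence ending at i:
i:       1   2   3   4   5   6   7   8   9  10  11  12  13
a[i]:   17  14  15   8  18  12  16  19  20  25   6  10  21
S:      17  14  29   8  47  20  45  66  86 111   6  18 107
Maximum is 111 (e.g. 14 + 15 + 18 + 19 + 20 + 25).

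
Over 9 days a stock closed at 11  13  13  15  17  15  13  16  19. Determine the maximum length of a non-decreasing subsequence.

7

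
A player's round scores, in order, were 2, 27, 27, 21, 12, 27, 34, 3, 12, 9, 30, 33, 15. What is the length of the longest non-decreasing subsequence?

6

Let dp[i] be the length of the longest such subsequence ending at index i:
i:      1  2  3  4  5  6  7  8  9 10 11 12 13
a[i]:   2 27 27 21 12 27 34  3 12  9 30 33 15
dp:     1  2  3  2  2  4  5  2  3  3  5  6  4
Maximum dp value is 6.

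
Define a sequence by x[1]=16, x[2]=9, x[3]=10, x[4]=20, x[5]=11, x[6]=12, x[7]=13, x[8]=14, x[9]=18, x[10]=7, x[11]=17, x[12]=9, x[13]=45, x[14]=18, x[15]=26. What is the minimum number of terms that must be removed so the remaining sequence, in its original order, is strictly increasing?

6

Fewest deletions = n − (longest strictly increasing subsequence).
i:      1  2  3  4  5  6  7  8  9 10 11 12 13 14 15
x[i]:  16  9 10 20 11 12 13 14 18  7 17  9 45 18 26
dp:     1  1  2  3  3  4  5  6  7  1  7  2  8  8  9
max dp = 9, so deletions = 15 − 9 = 6.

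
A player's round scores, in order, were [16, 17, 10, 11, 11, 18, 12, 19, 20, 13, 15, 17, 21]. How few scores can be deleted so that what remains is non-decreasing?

Fewest deletions = n − (longest non-decreasing subsequence).
Patience tails:
16 → extends → [16]
17 → extends → [16, 17]
10 → replaces 16 → [10, 17]
11 → replaces 17 → [10, 11]
11 → extends → [10, 11, 11]
18 → extends → [10, 11, 11, 18]
12 → replaces 18 → [10, 11, 11, 12]
19 → extends → [10, 11, 11, 12, 19]
20 → extends → [10, 11, 11, 12, 19, 20]
13 → replaces 19 → [10, 11, 11, 12, 13, 20]
15 → replaces 20 → [10, 11, 11, 12, 13, 15]
17 → extends → [10, 11, 11, 12, 13, 15, 17]
21 → extends → [10, 11, 11, 12, 13, 15, 17, 21]
Longest non-decreasing subsequence has length 8, so deletions = 13 − 8 = 5.

5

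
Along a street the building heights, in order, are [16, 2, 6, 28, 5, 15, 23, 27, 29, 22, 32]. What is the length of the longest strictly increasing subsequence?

7

Let dp[i] be the length of the longest such subsequence ending at index i:
i:      1  2  3  4  5  6  7  8  9 10 11
a[i]:  16  2  6 28  5 15 23 27 29 22 32
dp:     1  1  2  3  2  3  4  5  6  4  7
Maximum dp value is 7.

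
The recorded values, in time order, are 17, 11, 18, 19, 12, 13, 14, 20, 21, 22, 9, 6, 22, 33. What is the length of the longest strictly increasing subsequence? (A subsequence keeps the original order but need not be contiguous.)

8

Track the smallest tail for each achievable length (strict):
17 → extends → [17]
11 → replaces 17 → [11]
18 → extends → [11, 18]
19 → extends → [11, 18, 19]
12 → replaces 18 → [11, 12, 19]
13 → replaces 19 → [11, 12, 13]
14 → extends → [11, 12, 13, 14]
20 → extends → [11, 12, 13, 14, 20]
21 → extends → [11, 12, 13, 14, 20, 21]
22 → extends → [11, 12, 13, 14, 20, 21, 22]
9 → replaces 11 → [9, 12, 13, 14, 20, 21, 22]
6 → replaces 9 → [6, 12, 13, 14, 20, 21, 22]
22 → already a tail → [6, 12, 13, 14, 20, 21, 22]
33 → extends → [6, 12, 13, 14, 20, 21, 22, 33]
Eight tails, so the longest strictly increasing subsequence has length 8 (e.g. 11, 12, 13, 14, 20, 21, 22, 33).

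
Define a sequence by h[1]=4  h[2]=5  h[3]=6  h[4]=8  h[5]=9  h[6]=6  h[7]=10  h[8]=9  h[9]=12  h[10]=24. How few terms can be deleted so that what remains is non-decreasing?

Fewest deletions = n − (longest non-decreasing subsequence).
Patience tails:
4 → extends → [4]
5 → extends → [4, 5]
6 → extends → [4, 5, 6]
8 → extends → [4, 5, 6, 8]
9 → extends → [4, 5, 6, 8, 9]
6 → replaces 8 → [4, 5, 6, 6, 9]
10 → extends → [4, 5, 6, 6, 9, 10]
9 → replaces 10 → [4, 5, 6, 6, 9, 9]
12 → extends → [4, 5, 6, 6, 9, 9, 12]
24 → extends → [4, 5, 6, 6, 9, 9, 12, 24]
Longest non-decreasing subsequence has length 8, so deletions = 10 − 8 = 2.

2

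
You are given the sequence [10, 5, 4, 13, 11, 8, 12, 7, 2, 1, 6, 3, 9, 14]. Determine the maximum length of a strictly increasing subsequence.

Track the smallest tail for each achievable length (strict):
10 → extends → [10]
5 → replaces 10 → [5]
4 → replaces 5 → [4]
13 → extends → [4, 13]
11 → replaces 13 → [4, 11]
8 → replaces 11 → [4, 8]
12 → extends → [4, 8, 12]
7 → replaces 8 → [4, 7, 12]
2 → replaces 4 → [2, 7, 12]
1 → replaces 2 → [1, 7, 12]
6 → replaces 7 → [1, 6, 12]
3 → replaces 6 → [1, 3, 12]
9 → replaces 12 → [1, 3, 9]
14 → extends → [1, 3, 9, 14]
Four tails, so the longest strictly increasing subsequence has length 4 (e.g. 10, 11, 12, 14).

4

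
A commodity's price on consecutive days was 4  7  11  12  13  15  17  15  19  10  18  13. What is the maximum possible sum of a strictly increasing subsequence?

Let S[i] be the best sum of a strictly increasing subsequence ending at i:
i:      1  2  3  4  5  6  7  8  9 10 11 12
a[i]:   4  7 11 12 13 15 17 15 19 10 18 13
S:      4 11 22 34 47 62 79 62 98 21 97 47
Maximum is 98 (e.g. 4 + 7 + 11 + 12 + 13 + 15 + 17 + 19).

98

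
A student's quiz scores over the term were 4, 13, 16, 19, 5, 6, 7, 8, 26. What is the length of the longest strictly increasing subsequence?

Track the smallest tail for each achievable length (strict):
4 → extends → [4]
13 → extends → [4, 13]
16 → extends → [4, 13, 16]
19 → extends → [4, 13, 16, 19]
5 → replaces 13 → [4, 5, 16, 19]
6 → replaces 16 → [4, 5, 6, 19]
7 → replaces 19 → [4, 5, 6, 7]
8 → extends → [4, 5, 6, 7, 8]
26 → extends → [4, 5, 6, 7, 8, 26]
Six tails, so the longest strictly increasing subsequence has length 6 (e.g. 4, 5, 6, 7, 8, 26).

6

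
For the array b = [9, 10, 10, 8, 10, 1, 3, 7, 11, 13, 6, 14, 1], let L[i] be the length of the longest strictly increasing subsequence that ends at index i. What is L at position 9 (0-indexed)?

5

dp[i] = 1 + max{dp[j] : j<i, b[j]<b[i]} (or 1 if no such j):
i:      0  1  2  3  4  5  6  7  8  9 10 11 12
b[i]:   9 10 10  8 10  1  3  7 11 13  6 14  1
dp:     1  2  2  1  2  1  2  3  4  5  3  6  1
At index 9 the value is 5.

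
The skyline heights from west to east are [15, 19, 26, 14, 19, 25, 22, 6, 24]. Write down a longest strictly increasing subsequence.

15, 19, 22, 24

Patience tails give the LIS length; then backtrack through the dp parents:
15 → extends → [15]
19 → extends → [15, 19]
26 → extends → [15, 19, 26]
14 → replaces 15 → [14, 19, 26]
19 → already a tail → [14, 19, 26]
25 → replaces 26 → [14, 19, 25]
22 → replaces 25 → [14, 19, 22]
6 → replaces 14 → [6, 19, 22]
24 → extends → [6, 19, 22, 24]
Length 4; one witness is 15, 19, 22, 24.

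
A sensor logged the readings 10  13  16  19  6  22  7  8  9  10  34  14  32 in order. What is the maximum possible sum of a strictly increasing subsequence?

Let S[i] be the best sum of a strictly increasing subsequence ending at i:
i:       1   2   3   4   5   6   7   8   9  10  11  12  13
a[i]:   10  13  16  19   6  22   7   8   9  10  34  14  32
S:      10  23  39  58   6  80  13  21  30  40 114  54 112
Maximum is 114 (e.g. 10 + 13 + 16 + 19 + 22 + 34).

114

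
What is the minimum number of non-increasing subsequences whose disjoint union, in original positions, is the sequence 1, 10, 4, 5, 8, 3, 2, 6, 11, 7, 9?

6

The minimum number of non-increasing subsequences covering a sequence equals the length of its longest strictly increasing subsequence.
LIS length is 6 (e.g. 1, 4, 5, 6, 7, 9), so 6 piles are needed.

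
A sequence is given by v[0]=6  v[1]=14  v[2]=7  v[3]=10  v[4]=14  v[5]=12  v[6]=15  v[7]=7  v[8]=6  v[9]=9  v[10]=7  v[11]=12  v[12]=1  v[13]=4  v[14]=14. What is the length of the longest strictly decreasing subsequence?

5

Let dp[i] be the longest strictly decreasing subsequence ending at i:
i:      0  1  2  3  4  5  6  7  8  9 10 11 12 13 14
v[i]:   6 14  7 10 14 12 15  7  6  9  7 12  1  4 14
dp:     1  1  2  2  1  2  1  3  4  3  4  2  5  5  2
Maximum is 5.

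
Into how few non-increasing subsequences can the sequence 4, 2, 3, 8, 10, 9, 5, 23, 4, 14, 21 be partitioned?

The minimum number of non-increasing subsequences covering a sequence equals the length of its longest strictly increasing subsequence.
LIS length is 6 (e.g. 2, 3, 8, 10, 14, 21), so 6 piles are needed.

6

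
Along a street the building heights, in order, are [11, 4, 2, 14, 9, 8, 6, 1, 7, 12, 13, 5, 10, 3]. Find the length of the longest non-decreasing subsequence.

Let dp[i] be the length of the longest such subsequence ending at index i:
i:      1  2  3  4  5  6  7  8  9 10 11 12 13 14
a[i]:  11  4  2 14  9  8  6  1  7 12 13  5 10  3
dp:     1  1  1  2  2  2  2  1  3  4  5  2  4  2
Maximum dp value is 5.

5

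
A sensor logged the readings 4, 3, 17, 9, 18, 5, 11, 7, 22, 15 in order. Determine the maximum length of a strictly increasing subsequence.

4

Track the smallest tail for each achievable length (strict):
4 → extends → [4]
3 → replaces 4 → [3]
17 → extends → [3, 17]
9 → replaces 17 → [3, 9]
18 → extends → [3, 9, 18]
5 → replaces 9 → [3, 5, 18]
11 → replaces 18 → [3, 5, 11]
7 → replaces 11 → [3, 5, 7]
22 → extends → [3, 5, 7, 22]
15 → replaces 22 → [3, 5, 7, 15]
Four tails, so the longest strictly increasing subsequence has length 4 (e.g. 4, 17, 18, 22).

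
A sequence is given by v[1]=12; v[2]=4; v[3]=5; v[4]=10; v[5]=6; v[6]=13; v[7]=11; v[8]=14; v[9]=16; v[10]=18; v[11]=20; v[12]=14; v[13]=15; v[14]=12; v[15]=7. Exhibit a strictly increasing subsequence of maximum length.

Patience tails give the LIS length; then backtrack through the dp parents:
12 → extends → [12]
4 → replaces 12 → [4]
5 → extends → [4, 5]
10 → extends → [4, 5, 10]
6 → replaces 10 → [4, 5, 6]
13 → extends → [4, 5, 6, 13]
11 → replaces 13 → [4, 5, 6, 11]
14 → extends → [4, 5, 6, 11, 14]
16 → extends → [4, 5, 6, 11, 14, 16]
18 → extends → [4, 5, 6, 11, 14, 16, 18]
20 → extends → [4, 5, 6, 11, 14, 16, 18, 20]
14 → already a tail → [4, 5, 6, 11, 14, 16, 18, 20]
15 → replaces 16 → [4, 5, 6, 11, 14, 15, 18, 20]
12 → replaces 14 → [4, 5, 6, 11, 12, 15, 18, 20]
7 → replaces 11 → [4, 5, 6, 7, 12, 15, 18, 20]
Length 8; one witness is 4, 5, 10, 13, 14, 16, 18, 20.

4, 5, 10, 13, 14, 16, 18, 20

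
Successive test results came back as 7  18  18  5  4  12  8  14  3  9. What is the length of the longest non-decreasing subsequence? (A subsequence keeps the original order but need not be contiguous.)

Track the smallest tail for each achievable length (allowing ties):
7 → extends → [7]
18 → extends → [7, 18]
18 → extends → [7, 18, 18]
5 → replaces 7 → [5, 18, 18]
4 → replaces 5 → [4, 18, 18]
12 → replaces 18 → [4, 12, 18]
8 → replaces 12 → [4, 8, 18]
14 → replaces 18 → [4, 8, 14]
3 → replaces 4 → [3, 8, 14]
9 → replaces 14 → [3, 8, 9]
Three tails, so the longest non-decreasing subsequence has length 3 (e.g. 7, 18, 18).

3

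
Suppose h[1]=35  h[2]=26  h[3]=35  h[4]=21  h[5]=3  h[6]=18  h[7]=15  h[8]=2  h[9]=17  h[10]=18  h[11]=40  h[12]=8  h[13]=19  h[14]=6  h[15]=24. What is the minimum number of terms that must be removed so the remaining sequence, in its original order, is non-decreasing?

9

Fewest deletions = n − (longest non-decreasing subsequence).
i:      1  2  3  4  5  6  7  8  9 10 11 12 13 14 15
h[i]:  35 26 35 21  3 18 15  2 17 18 40  8 19  6 24
dp:     1  1  2  1  1  2  2  1  3  4  5  2  5  2  6
max dp = 6, so deletions = 15 − 6 = 9.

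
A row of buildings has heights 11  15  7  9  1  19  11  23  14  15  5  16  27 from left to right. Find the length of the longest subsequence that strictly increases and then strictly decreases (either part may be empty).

7

inc[i] = longest strictly increasing subsequence ending at i; dec[i] = longest strictly decreasing subsequence starting at i:
i:      1  2  3  4  5  6  7  8  9 10 11 12 13
a[i]:  11 15  7  9  1 19 11 23 14 15  5 16 27
inc:    1  2  1  2  1  3  3  4  4  5  2  6  7
dec:    3  3  2  2  1  3  2  3  2  2  1  1  1
Best peak at i=13 (value 27): inc=7, dec=1, length 7+1−1 = 7.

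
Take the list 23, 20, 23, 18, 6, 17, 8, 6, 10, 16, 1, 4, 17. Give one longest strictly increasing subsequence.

Patience tails give the LIS length; then backtrack through the dp parents:
23 → extends → [23]
20 → replaces 23 → [20]
23 → extends → [20, 23]
18 → replaces 20 → [18, 23]
6 → replaces 18 → [6, 23]
17 → replaces 23 → [6, 17]
8 → replaces 17 → [6, 8]
6 → already a tail → [6, 8]
10 → extends → [6, 8, 10]
16 → extends → [6, 8, 10, 16]
1 → replaces 6 → [1, 8, 10, 16]
4 → replaces 8 → [1, 4, 10, 16]
17 → extends → [1, 4, 10, 16, 17]
Length 5; one witness is 6, 8, 10, 16, 17.

6, 8, 10, 16, 17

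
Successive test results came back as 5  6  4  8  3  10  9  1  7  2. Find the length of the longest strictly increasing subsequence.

4

Track the smallest tail for each achievable length (strict):
5 → extends → [5]
6 → extends → [5, 6]
4 → replaces 5 → [4, 6]
8 → extends → [4, 6, 8]
3 → replaces 4 → [3, 6, 8]
10 → extends → [3, 6, 8, 10]
9 → replaces 10 → [3, 6, 8, 9]
1 → replaces 3 → [1, 6, 8, 9]
7 → replaces 8 → [1, 6, 7, 9]
2 → replaces 6 → [1, 2, 7, 9]
Four tails, so the longest strictly increasing subsequence has length 4 (e.g. 5, 6, 8, 10).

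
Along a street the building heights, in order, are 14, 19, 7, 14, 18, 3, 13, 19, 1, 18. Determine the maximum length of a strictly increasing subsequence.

Track the smallest tail for each achievable length (strict):
14 → extends → [14]
19 → extends → [14, 19]
7 → replaces 14 → [7, 19]
14 → replaces 19 → [7, 14]
18 → extends → [7, 14, 18]
3 → replaces 7 → [3, 14, 18]
13 → replaces 14 → [3, 13, 18]
19 → extends → [3, 13, 18, 19]
1 → replaces 3 → [1, 13, 18, 19]
18 → already a tail → [1, 13, 18, 19]
Four tails, so the longest strictly increasing subsequence has length 4 (e.g. 7, 14, 18, 19).

4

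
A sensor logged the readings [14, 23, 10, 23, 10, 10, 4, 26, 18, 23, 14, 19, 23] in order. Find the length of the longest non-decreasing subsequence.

Let dp[i] be the length of the longest such subsequence ending at index i:
i:      1  2  3  4  5  6  7  8  9 10 11 12 13
a[i]:  14 23 10 23 10 10  4 26 18 23 14 19 23
dp:     1  2  1  3  2  3  1  4  4  5  4  5  6
Maximum dp value is 6.

6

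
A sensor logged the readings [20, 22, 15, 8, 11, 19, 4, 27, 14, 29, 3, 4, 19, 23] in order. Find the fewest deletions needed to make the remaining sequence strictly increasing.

9

Fewest deletions = n − (longest strictly increasing subsequence).
i:      1  2  3  4  5  6  7  8  9 10 11 12 13 14
a[i]:  20 22 15  8 11 19  4 27 14 29  3  4 19 23
dp:     1  2  1  1  2  3  1  4  3  5  1  2  4  5
max dp = 5, so deletions = 14 − 5 = 9.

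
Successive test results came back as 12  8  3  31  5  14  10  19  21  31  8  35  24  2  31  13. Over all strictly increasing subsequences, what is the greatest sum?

Let S[i] be the best sum of a strictly increasing subsequence ending at i:
i:       1   2   3   4   5   6   7   8   9  10  11  12  13  14  15  16
a[i]:   12   8   3  31   5  14  10  19  21  31   8  35  24   2  31  13
S:      12   8   3  43   8  26  18  45  66  97  16 132  90   2 121  31
Maximum is 132 (e.g. 12 + 14 + 19 + 21 + 31 + 35).

132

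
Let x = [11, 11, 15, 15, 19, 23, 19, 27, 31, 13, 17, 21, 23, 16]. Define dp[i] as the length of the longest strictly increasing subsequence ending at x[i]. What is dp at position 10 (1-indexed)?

dp[i] = 1 + max{dp[j] : j<i, x[j]<x[i]} (or 1 if no such j):
i:      1  2  3  4  5  6  7  8  9 10 11 12 13 14
x[i]:  11 11 15 15 19 23 19 27 31 13 17 21 23 16
dp:     1  1  2  2  3  4  3  5  6  2  3  4  5  3
At index 10 the value is 2.

2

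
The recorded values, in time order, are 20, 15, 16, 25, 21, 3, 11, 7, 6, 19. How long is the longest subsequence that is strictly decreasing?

Negate each value so 'decreasing' becomes 'increasing', then run patience tails on the negated sequence:
-20 → extends → [-20]
-15 → extends → [-20, -15]
-16 → replaces -15 → [-20, -16]
-25 → replaces -20 → [-25, -16]
-21 → replaces -16 → [-25, -21]
-3 → extends → [-25, -21, -3]
-11 → replaces -3 → [-25, -21, -11]
-7 → extends → [-25, -21, -11, -7]
-6 → extends → [-25, -21, -11, -7, -6]
-19 → replaces -11 → [-25, -21, -19, -7, -6]
Five tails, so the longest strictly decreasing subsequence of the original has length 5.

5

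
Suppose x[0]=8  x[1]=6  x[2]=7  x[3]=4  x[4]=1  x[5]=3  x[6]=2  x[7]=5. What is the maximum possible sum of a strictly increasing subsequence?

Let S[i] be the best sum of a strictly increasing subsequence ending at i:
i:      0  1  2  3  4  5  6  7
x[i]:   8  6  7  4  1  3  2  5
S:      8  6 13  4  1  4  3  9
Maximum is 13 (e.g. 6 + 7).

13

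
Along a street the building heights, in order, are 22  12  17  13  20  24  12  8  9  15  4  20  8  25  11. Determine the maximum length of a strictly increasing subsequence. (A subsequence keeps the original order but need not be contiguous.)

Let dp[i] be the length of the longest such subsequence ending at index i:
i:      1  2  3  4  5  6  7  8  9 10 11 12 13 14 15
a[i]:  22 12 17 13 20 24 12  8  9 15  4 20  8 25 11
dp:     1  1  2  2  3  4  1  1  2  3  1  4  2  5  3
Maximum dp value is 5.

5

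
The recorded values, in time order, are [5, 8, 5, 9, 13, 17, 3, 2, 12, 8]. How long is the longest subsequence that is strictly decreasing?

Negate each value so 'decreasing' becomes 'increasing', then run patience tails on the negated sequence:
-5 → extends → [-5]
-8 → replaces -5 → [-8]
-5 → extends → [-8, -5]
-9 → replaces -8 → [-9, -5]
-13 → replaces -9 → [-13, -5]
-17 → replaces -13 → [-17, -5]
-3 → extends → [-17, -5, -3]
-2 → extends → [-17, -5, -3, -2]
-12 → replaces -5 → [-17, -12, -3, -2]
-8 → replaces -3 → [-17, -12, -8, -2]
Four tails, so the longest strictly decreasing subsequence of the original has length 4.

4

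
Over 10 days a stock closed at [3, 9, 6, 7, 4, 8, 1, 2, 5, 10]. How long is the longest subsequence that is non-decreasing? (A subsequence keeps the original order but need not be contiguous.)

Let dp[i] be the length of the longest such subsequence ending at index i:
i:      1  2  3  4  5  6  7  8  9 10
a[i]:   3  9  6  7  4  8  1  2  5 10
dp:     1  2  2  3  2  4  1  2  3  5
Maximum dp value is 5.

5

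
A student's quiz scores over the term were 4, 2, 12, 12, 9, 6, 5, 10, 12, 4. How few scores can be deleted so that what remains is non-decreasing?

Fewest deletions = n − (longest non-decreasing subsequence).
Patience tails:
4 → extends → [4]
2 → replaces 4 → [2]
12 → extends → [2, 12]
12 → extends → [2, 12, 12]
9 → replaces 12 → [2, 9, 12]
6 → replaces 9 → [2, 6, 12]
5 → replaces 6 → [2, 5, 12]
10 → replaces 12 → [2, 5, 10]
12 → extends → [2, 5, 10, 12]
4 → replaces 5 → [2, 4, 10, 12]
Longest non-decreasing subsequence has length 4, so deletions = 10 − 4 = 6.

6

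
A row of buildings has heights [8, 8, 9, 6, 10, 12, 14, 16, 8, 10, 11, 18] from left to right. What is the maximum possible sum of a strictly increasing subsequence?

Let S[i] be the best sum of a strictly increasing subsequence ending at i:
i:      1  2  3  4  5  6  7  8  9 10 11 12
a[i]:   8  8  9  6 10 12 14 16  8 10 11 18
S:      8  8 17  6 27 39 53 69 14 27 38 87
Maximum is 87 (e.g. 8 + 9 + 10 + 12 + 14 + 16 + 18).

87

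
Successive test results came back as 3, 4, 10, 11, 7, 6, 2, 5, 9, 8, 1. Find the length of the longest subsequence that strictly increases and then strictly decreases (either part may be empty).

inc[i] = longest strictly increasing subsequence ending at i; dec[i] = longest strictly decreasing subsequence starting at i:
i:      1  2  3  4  5  6  7  8  9 10 11
a[i]:   3  4 10 11  7  6  2  5  9  8  1
inc:    1  2  3  4  3  3  1  3  4  4  1
dec:    3  3  5  5  4  3  2  2  3  2  1
Best peak at i=4 (value 11): inc=4, dec=5, length 4+5−1 = 8.

8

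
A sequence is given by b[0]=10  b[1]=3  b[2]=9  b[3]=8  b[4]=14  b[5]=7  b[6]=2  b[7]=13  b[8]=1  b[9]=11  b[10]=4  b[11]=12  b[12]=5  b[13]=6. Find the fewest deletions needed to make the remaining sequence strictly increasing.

10

Fewest deletions = n − (longest strictly increasing subsequence).
i:      0  1  2  3  4  5  6  7  8  9 10 11 12 13
b[i]:  10  3  9  8 14  7  2 13  1 11  4 12  5  6
dp:     1  1  2  2  3  2  1  3  1  3  2  4  3  4
max dp = 4, so deletions = 14 − 4 = 10.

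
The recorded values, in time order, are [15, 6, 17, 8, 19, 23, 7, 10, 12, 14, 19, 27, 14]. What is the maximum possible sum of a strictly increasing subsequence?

101

Let S[i] be the best sum of a strictly increasing subsequence ending at i:
i:       1   2   3   4   5   6   7   8   9  10  11  12  13
a[i]:   15   6  17   8  19  23   7  10  12  14  19  27  14
S:      15   6  32  14  51  74  13  24  36  50  69 101  50
Maximum is 101 (e.g. 15 + 17 + 19 + 23 + 27).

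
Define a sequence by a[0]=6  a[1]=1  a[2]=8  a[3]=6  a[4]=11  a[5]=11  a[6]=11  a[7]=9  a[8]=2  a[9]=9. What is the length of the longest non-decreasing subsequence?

Track the smallest tail for each achievable length (allowing ties):
6 → extends → [6]
1 → replaces 6 → [1]
8 → extends → [1, 8]
6 → replaces 8 → [1, 6]
11 → extends → [1, 6, 11]
11 → extends → [1, 6, 11, 11]
11 → extends → [1, 6, 11, 11, 11]
9 → replaces 11 → [1, 6, 9, 11, 11]
2 → replaces 6 → [1, 2, 9, 11, 11]
9 → replaces 11 → [1, 2, 9, 9, 11]
Five tails, so the longest non-decreasing subsequence has length 5 (e.g. 6, 8, 11, 11, 11).

5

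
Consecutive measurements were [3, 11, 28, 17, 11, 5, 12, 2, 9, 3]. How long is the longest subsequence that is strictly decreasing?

5

Negate each value so 'decreasing' becomes 'increasing', then run patience tails on the negated sequence:
-3 → extends → [-3]
-11 → replaces -3 → [-11]
-28 → replaces -11 → [-28]
-17 → extends → [-28, -17]
-11 → extends → [-28, -17, -11]
-5 → extends → [-28, -17, -11, -5]
-12 → replaces -11 → [-28, -17, -12, -5]
-2 → extends → [-28, -17, -12, -5, -2]
-9 → replaces -5 → [-28, -17, -12, -9, -2]
-3 → replaces -2 → [-28, -17, -12, -9, -3]
Five tails, so the longest strictly decreasing subsequence of the original has length 5.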